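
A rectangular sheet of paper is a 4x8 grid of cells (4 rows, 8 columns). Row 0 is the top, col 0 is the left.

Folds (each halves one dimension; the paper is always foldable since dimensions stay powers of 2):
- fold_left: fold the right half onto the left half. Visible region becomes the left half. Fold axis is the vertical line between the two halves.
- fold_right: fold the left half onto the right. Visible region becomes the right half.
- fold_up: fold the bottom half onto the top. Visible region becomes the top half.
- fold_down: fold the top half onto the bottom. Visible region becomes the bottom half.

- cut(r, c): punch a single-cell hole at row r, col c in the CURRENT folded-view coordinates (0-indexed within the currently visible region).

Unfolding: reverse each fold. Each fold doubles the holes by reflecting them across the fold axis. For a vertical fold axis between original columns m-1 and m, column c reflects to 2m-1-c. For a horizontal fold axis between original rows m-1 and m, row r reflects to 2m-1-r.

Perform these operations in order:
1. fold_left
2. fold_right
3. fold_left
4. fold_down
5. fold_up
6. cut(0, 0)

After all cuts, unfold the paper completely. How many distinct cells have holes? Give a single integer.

Answer: 32

Derivation:
Op 1 fold_left: fold axis v@4; visible region now rows[0,4) x cols[0,4) = 4x4
Op 2 fold_right: fold axis v@2; visible region now rows[0,4) x cols[2,4) = 4x2
Op 3 fold_left: fold axis v@3; visible region now rows[0,4) x cols[2,3) = 4x1
Op 4 fold_down: fold axis h@2; visible region now rows[2,4) x cols[2,3) = 2x1
Op 5 fold_up: fold axis h@3; visible region now rows[2,3) x cols[2,3) = 1x1
Op 6 cut(0, 0): punch at orig (2,2); cuts so far [(2, 2)]; region rows[2,3) x cols[2,3) = 1x1
Unfold 1 (reflect across h@3): 2 holes -> [(2, 2), (3, 2)]
Unfold 2 (reflect across h@2): 4 holes -> [(0, 2), (1, 2), (2, 2), (3, 2)]
Unfold 3 (reflect across v@3): 8 holes -> [(0, 2), (0, 3), (1, 2), (1, 3), (2, 2), (2, 3), (3, 2), (3, 3)]
Unfold 4 (reflect across v@2): 16 holes -> [(0, 0), (0, 1), (0, 2), (0, 3), (1, 0), (1, 1), (1, 2), (1, 3), (2, 0), (2, 1), (2, 2), (2, 3), (3, 0), (3, 1), (3, 2), (3, 3)]
Unfold 5 (reflect across v@4): 32 holes -> [(0, 0), (0, 1), (0, 2), (0, 3), (0, 4), (0, 5), (0, 6), (0, 7), (1, 0), (1, 1), (1, 2), (1, 3), (1, 4), (1, 5), (1, 6), (1, 7), (2, 0), (2, 1), (2, 2), (2, 3), (2, 4), (2, 5), (2, 6), (2, 7), (3, 0), (3, 1), (3, 2), (3, 3), (3, 4), (3, 5), (3, 6), (3, 7)]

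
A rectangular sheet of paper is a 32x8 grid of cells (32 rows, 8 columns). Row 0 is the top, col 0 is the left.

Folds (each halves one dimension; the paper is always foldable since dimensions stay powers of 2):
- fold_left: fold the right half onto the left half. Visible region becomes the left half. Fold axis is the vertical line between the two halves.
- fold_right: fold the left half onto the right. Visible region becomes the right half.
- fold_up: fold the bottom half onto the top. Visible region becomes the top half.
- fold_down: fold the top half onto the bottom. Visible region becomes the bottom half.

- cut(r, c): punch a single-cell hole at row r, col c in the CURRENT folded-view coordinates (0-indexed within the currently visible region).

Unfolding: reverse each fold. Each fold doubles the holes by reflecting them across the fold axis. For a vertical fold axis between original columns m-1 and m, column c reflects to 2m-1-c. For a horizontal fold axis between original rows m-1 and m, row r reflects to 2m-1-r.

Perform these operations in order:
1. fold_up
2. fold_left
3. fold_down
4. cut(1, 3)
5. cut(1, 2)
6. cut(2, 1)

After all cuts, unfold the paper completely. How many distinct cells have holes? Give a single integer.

Answer: 24

Derivation:
Op 1 fold_up: fold axis h@16; visible region now rows[0,16) x cols[0,8) = 16x8
Op 2 fold_left: fold axis v@4; visible region now rows[0,16) x cols[0,4) = 16x4
Op 3 fold_down: fold axis h@8; visible region now rows[8,16) x cols[0,4) = 8x4
Op 4 cut(1, 3): punch at orig (9,3); cuts so far [(9, 3)]; region rows[8,16) x cols[0,4) = 8x4
Op 5 cut(1, 2): punch at orig (9,2); cuts so far [(9, 2), (9, 3)]; region rows[8,16) x cols[0,4) = 8x4
Op 6 cut(2, 1): punch at orig (10,1); cuts so far [(9, 2), (9, 3), (10, 1)]; region rows[8,16) x cols[0,4) = 8x4
Unfold 1 (reflect across h@8): 6 holes -> [(5, 1), (6, 2), (6, 3), (9, 2), (9, 3), (10, 1)]
Unfold 2 (reflect across v@4): 12 holes -> [(5, 1), (5, 6), (6, 2), (6, 3), (6, 4), (6, 5), (9, 2), (9, 3), (9, 4), (9, 5), (10, 1), (10, 6)]
Unfold 3 (reflect across h@16): 24 holes -> [(5, 1), (5, 6), (6, 2), (6, 3), (6, 4), (6, 5), (9, 2), (9, 3), (9, 4), (9, 5), (10, 1), (10, 6), (21, 1), (21, 6), (22, 2), (22, 3), (22, 4), (22, 5), (25, 2), (25, 3), (25, 4), (25, 5), (26, 1), (26, 6)]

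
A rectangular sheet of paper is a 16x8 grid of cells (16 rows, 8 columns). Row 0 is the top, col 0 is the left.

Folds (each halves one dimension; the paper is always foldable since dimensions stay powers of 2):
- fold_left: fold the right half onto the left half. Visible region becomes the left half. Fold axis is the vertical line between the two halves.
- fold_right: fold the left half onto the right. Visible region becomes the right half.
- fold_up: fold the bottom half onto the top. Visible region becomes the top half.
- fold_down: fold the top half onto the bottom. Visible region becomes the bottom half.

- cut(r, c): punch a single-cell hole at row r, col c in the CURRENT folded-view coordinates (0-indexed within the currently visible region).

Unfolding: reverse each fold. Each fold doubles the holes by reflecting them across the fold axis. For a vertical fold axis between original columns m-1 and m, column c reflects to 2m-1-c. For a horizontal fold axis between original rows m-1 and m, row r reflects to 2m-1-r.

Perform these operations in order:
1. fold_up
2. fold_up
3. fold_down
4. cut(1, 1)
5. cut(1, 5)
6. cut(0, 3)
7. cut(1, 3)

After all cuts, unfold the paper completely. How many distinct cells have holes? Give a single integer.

Answer: 32

Derivation:
Op 1 fold_up: fold axis h@8; visible region now rows[0,8) x cols[0,8) = 8x8
Op 2 fold_up: fold axis h@4; visible region now rows[0,4) x cols[0,8) = 4x8
Op 3 fold_down: fold axis h@2; visible region now rows[2,4) x cols[0,8) = 2x8
Op 4 cut(1, 1): punch at orig (3,1); cuts so far [(3, 1)]; region rows[2,4) x cols[0,8) = 2x8
Op 5 cut(1, 5): punch at orig (3,5); cuts so far [(3, 1), (3, 5)]; region rows[2,4) x cols[0,8) = 2x8
Op 6 cut(0, 3): punch at orig (2,3); cuts so far [(2, 3), (3, 1), (3, 5)]; region rows[2,4) x cols[0,8) = 2x8
Op 7 cut(1, 3): punch at orig (3,3); cuts so far [(2, 3), (3, 1), (3, 3), (3, 5)]; region rows[2,4) x cols[0,8) = 2x8
Unfold 1 (reflect across h@2): 8 holes -> [(0, 1), (0, 3), (0, 5), (1, 3), (2, 3), (3, 1), (3, 3), (3, 5)]
Unfold 2 (reflect across h@4): 16 holes -> [(0, 1), (0, 3), (0, 5), (1, 3), (2, 3), (3, 1), (3, 3), (3, 5), (4, 1), (4, 3), (4, 5), (5, 3), (6, 3), (7, 1), (7, 3), (7, 5)]
Unfold 3 (reflect across h@8): 32 holes -> [(0, 1), (0, 3), (0, 5), (1, 3), (2, 3), (3, 1), (3, 3), (3, 5), (4, 1), (4, 3), (4, 5), (5, 3), (6, 3), (7, 1), (7, 3), (7, 5), (8, 1), (8, 3), (8, 5), (9, 3), (10, 3), (11, 1), (11, 3), (11, 5), (12, 1), (12, 3), (12, 5), (13, 3), (14, 3), (15, 1), (15, 3), (15, 5)]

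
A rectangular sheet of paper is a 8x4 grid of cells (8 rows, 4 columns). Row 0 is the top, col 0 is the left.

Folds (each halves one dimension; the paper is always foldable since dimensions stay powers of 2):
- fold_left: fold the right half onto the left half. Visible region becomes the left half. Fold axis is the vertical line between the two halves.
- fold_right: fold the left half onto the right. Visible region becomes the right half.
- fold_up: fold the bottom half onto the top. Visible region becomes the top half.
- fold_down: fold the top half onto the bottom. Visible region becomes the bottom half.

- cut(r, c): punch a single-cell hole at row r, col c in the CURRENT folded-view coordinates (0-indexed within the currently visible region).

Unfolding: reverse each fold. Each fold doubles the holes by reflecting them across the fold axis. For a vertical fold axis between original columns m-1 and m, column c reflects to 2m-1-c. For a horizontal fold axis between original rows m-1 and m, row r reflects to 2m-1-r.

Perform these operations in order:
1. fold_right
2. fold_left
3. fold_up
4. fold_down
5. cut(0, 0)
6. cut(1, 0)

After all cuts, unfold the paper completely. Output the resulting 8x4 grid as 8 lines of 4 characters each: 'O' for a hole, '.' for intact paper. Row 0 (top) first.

Op 1 fold_right: fold axis v@2; visible region now rows[0,8) x cols[2,4) = 8x2
Op 2 fold_left: fold axis v@3; visible region now rows[0,8) x cols[2,3) = 8x1
Op 3 fold_up: fold axis h@4; visible region now rows[0,4) x cols[2,3) = 4x1
Op 4 fold_down: fold axis h@2; visible region now rows[2,4) x cols[2,3) = 2x1
Op 5 cut(0, 0): punch at orig (2,2); cuts so far [(2, 2)]; region rows[2,4) x cols[2,3) = 2x1
Op 6 cut(1, 0): punch at orig (3,2); cuts so far [(2, 2), (3, 2)]; region rows[2,4) x cols[2,3) = 2x1
Unfold 1 (reflect across h@2): 4 holes -> [(0, 2), (1, 2), (2, 2), (3, 2)]
Unfold 2 (reflect across h@4): 8 holes -> [(0, 2), (1, 2), (2, 2), (3, 2), (4, 2), (5, 2), (6, 2), (7, 2)]
Unfold 3 (reflect across v@3): 16 holes -> [(0, 2), (0, 3), (1, 2), (1, 3), (2, 2), (2, 3), (3, 2), (3, 3), (4, 2), (4, 3), (5, 2), (5, 3), (6, 2), (6, 3), (7, 2), (7, 3)]
Unfold 4 (reflect across v@2): 32 holes -> [(0, 0), (0, 1), (0, 2), (0, 3), (1, 0), (1, 1), (1, 2), (1, 3), (2, 0), (2, 1), (2, 2), (2, 3), (3, 0), (3, 1), (3, 2), (3, 3), (4, 0), (4, 1), (4, 2), (4, 3), (5, 0), (5, 1), (5, 2), (5, 3), (6, 0), (6, 1), (6, 2), (6, 3), (7, 0), (7, 1), (7, 2), (7, 3)]

Answer: OOOO
OOOO
OOOO
OOOO
OOOO
OOOO
OOOO
OOOO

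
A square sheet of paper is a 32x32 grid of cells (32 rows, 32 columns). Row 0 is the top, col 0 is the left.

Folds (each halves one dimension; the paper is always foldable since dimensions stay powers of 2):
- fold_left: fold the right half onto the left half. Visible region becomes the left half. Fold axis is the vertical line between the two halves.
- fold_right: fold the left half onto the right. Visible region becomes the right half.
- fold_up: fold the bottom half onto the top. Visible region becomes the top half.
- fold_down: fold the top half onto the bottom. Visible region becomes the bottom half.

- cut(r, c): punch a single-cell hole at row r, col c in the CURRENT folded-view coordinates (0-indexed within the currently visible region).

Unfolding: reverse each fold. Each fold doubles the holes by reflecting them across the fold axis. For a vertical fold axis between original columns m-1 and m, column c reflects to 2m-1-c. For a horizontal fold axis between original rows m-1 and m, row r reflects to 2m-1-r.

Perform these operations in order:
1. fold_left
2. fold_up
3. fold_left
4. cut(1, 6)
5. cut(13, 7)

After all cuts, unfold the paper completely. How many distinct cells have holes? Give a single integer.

Answer: 16

Derivation:
Op 1 fold_left: fold axis v@16; visible region now rows[0,32) x cols[0,16) = 32x16
Op 2 fold_up: fold axis h@16; visible region now rows[0,16) x cols[0,16) = 16x16
Op 3 fold_left: fold axis v@8; visible region now rows[0,16) x cols[0,8) = 16x8
Op 4 cut(1, 6): punch at orig (1,6); cuts so far [(1, 6)]; region rows[0,16) x cols[0,8) = 16x8
Op 5 cut(13, 7): punch at orig (13,7); cuts so far [(1, 6), (13, 7)]; region rows[0,16) x cols[0,8) = 16x8
Unfold 1 (reflect across v@8): 4 holes -> [(1, 6), (1, 9), (13, 7), (13, 8)]
Unfold 2 (reflect across h@16): 8 holes -> [(1, 6), (1, 9), (13, 7), (13, 8), (18, 7), (18, 8), (30, 6), (30, 9)]
Unfold 3 (reflect across v@16): 16 holes -> [(1, 6), (1, 9), (1, 22), (1, 25), (13, 7), (13, 8), (13, 23), (13, 24), (18, 7), (18, 8), (18, 23), (18, 24), (30, 6), (30, 9), (30, 22), (30, 25)]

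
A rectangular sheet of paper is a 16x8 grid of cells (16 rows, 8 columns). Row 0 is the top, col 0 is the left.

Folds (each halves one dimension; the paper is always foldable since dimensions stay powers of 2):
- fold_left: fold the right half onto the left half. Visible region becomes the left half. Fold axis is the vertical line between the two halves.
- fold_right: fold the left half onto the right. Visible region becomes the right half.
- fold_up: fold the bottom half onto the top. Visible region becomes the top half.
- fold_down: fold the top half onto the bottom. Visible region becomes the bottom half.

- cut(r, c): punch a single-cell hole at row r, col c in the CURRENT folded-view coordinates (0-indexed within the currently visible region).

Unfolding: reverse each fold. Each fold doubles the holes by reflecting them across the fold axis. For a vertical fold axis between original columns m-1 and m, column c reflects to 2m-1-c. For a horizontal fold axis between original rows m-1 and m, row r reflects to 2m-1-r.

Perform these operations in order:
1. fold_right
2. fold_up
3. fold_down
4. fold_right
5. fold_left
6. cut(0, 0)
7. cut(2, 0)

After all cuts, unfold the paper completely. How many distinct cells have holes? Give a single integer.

Op 1 fold_right: fold axis v@4; visible region now rows[0,16) x cols[4,8) = 16x4
Op 2 fold_up: fold axis h@8; visible region now rows[0,8) x cols[4,8) = 8x4
Op 3 fold_down: fold axis h@4; visible region now rows[4,8) x cols[4,8) = 4x4
Op 4 fold_right: fold axis v@6; visible region now rows[4,8) x cols[6,8) = 4x2
Op 5 fold_left: fold axis v@7; visible region now rows[4,8) x cols[6,7) = 4x1
Op 6 cut(0, 0): punch at orig (4,6); cuts so far [(4, 6)]; region rows[4,8) x cols[6,7) = 4x1
Op 7 cut(2, 0): punch at orig (6,6); cuts so far [(4, 6), (6, 6)]; region rows[4,8) x cols[6,7) = 4x1
Unfold 1 (reflect across v@7): 4 holes -> [(4, 6), (4, 7), (6, 6), (6, 7)]
Unfold 2 (reflect across v@6): 8 holes -> [(4, 4), (4, 5), (4, 6), (4, 7), (6, 4), (6, 5), (6, 6), (6, 7)]
Unfold 3 (reflect across h@4): 16 holes -> [(1, 4), (1, 5), (1, 6), (1, 7), (3, 4), (3, 5), (3, 6), (3, 7), (4, 4), (4, 5), (4, 6), (4, 7), (6, 4), (6, 5), (6, 6), (6, 7)]
Unfold 4 (reflect across h@8): 32 holes -> [(1, 4), (1, 5), (1, 6), (1, 7), (3, 4), (3, 5), (3, 6), (3, 7), (4, 4), (4, 5), (4, 6), (4, 7), (6, 4), (6, 5), (6, 6), (6, 7), (9, 4), (9, 5), (9, 6), (9, 7), (11, 4), (11, 5), (11, 6), (11, 7), (12, 4), (12, 5), (12, 6), (12, 7), (14, 4), (14, 5), (14, 6), (14, 7)]
Unfold 5 (reflect across v@4): 64 holes -> [(1, 0), (1, 1), (1, 2), (1, 3), (1, 4), (1, 5), (1, 6), (1, 7), (3, 0), (3, 1), (3, 2), (3, 3), (3, 4), (3, 5), (3, 6), (3, 7), (4, 0), (4, 1), (4, 2), (4, 3), (4, 4), (4, 5), (4, 6), (4, 7), (6, 0), (6, 1), (6, 2), (6, 3), (6, 4), (6, 5), (6, 6), (6, 7), (9, 0), (9, 1), (9, 2), (9, 3), (9, 4), (9, 5), (9, 6), (9, 7), (11, 0), (11, 1), (11, 2), (11, 3), (11, 4), (11, 5), (11, 6), (11, 7), (12, 0), (12, 1), (12, 2), (12, 3), (12, 4), (12, 5), (12, 6), (12, 7), (14, 0), (14, 1), (14, 2), (14, 3), (14, 4), (14, 5), (14, 6), (14, 7)]

Answer: 64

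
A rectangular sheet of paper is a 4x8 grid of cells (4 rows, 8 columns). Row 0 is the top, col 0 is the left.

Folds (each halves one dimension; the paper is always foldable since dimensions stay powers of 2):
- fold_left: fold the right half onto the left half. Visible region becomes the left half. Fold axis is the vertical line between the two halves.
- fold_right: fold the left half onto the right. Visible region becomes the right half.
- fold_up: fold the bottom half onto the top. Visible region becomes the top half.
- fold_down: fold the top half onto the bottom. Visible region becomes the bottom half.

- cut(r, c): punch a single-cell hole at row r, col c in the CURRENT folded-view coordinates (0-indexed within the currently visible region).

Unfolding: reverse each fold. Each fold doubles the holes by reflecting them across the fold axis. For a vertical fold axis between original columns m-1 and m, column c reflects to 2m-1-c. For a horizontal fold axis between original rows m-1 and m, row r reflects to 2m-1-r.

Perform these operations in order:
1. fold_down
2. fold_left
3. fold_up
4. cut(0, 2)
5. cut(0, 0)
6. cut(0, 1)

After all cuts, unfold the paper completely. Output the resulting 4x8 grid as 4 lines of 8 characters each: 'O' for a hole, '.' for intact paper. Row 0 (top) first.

Answer: OOO..OOO
OOO..OOO
OOO..OOO
OOO..OOO

Derivation:
Op 1 fold_down: fold axis h@2; visible region now rows[2,4) x cols[0,8) = 2x8
Op 2 fold_left: fold axis v@4; visible region now rows[2,4) x cols[0,4) = 2x4
Op 3 fold_up: fold axis h@3; visible region now rows[2,3) x cols[0,4) = 1x4
Op 4 cut(0, 2): punch at orig (2,2); cuts so far [(2, 2)]; region rows[2,3) x cols[0,4) = 1x4
Op 5 cut(0, 0): punch at orig (2,0); cuts so far [(2, 0), (2, 2)]; region rows[2,3) x cols[0,4) = 1x4
Op 6 cut(0, 1): punch at orig (2,1); cuts so far [(2, 0), (2, 1), (2, 2)]; region rows[2,3) x cols[0,4) = 1x4
Unfold 1 (reflect across h@3): 6 holes -> [(2, 0), (2, 1), (2, 2), (3, 0), (3, 1), (3, 2)]
Unfold 2 (reflect across v@4): 12 holes -> [(2, 0), (2, 1), (2, 2), (2, 5), (2, 6), (2, 7), (3, 0), (3, 1), (3, 2), (3, 5), (3, 6), (3, 7)]
Unfold 3 (reflect across h@2): 24 holes -> [(0, 0), (0, 1), (0, 2), (0, 5), (0, 6), (0, 7), (1, 0), (1, 1), (1, 2), (1, 5), (1, 6), (1, 7), (2, 0), (2, 1), (2, 2), (2, 5), (2, 6), (2, 7), (3, 0), (3, 1), (3, 2), (3, 5), (3, 6), (3, 7)]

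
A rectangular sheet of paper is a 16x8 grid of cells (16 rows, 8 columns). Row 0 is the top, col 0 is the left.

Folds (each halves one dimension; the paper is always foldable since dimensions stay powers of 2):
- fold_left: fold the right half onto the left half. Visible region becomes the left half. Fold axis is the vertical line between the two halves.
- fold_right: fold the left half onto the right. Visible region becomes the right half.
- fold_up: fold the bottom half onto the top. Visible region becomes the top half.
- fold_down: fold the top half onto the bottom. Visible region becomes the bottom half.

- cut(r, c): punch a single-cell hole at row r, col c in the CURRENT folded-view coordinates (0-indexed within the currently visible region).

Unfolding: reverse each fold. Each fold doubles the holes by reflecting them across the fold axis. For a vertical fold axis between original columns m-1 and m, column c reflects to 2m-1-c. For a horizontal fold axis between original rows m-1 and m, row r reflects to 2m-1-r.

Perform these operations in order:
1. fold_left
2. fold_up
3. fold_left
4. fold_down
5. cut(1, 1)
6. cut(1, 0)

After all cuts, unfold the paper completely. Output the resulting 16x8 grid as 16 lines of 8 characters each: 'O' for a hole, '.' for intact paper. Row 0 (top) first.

Op 1 fold_left: fold axis v@4; visible region now rows[0,16) x cols[0,4) = 16x4
Op 2 fold_up: fold axis h@8; visible region now rows[0,8) x cols[0,4) = 8x4
Op 3 fold_left: fold axis v@2; visible region now rows[0,8) x cols[0,2) = 8x2
Op 4 fold_down: fold axis h@4; visible region now rows[4,8) x cols[0,2) = 4x2
Op 5 cut(1, 1): punch at orig (5,1); cuts so far [(5, 1)]; region rows[4,8) x cols[0,2) = 4x2
Op 6 cut(1, 0): punch at orig (5,0); cuts so far [(5, 0), (5, 1)]; region rows[4,8) x cols[0,2) = 4x2
Unfold 1 (reflect across h@4): 4 holes -> [(2, 0), (2, 1), (5, 0), (5, 1)]
Unfold 2 (reflect across v@2): 8 holes -> [(2, 0), (2, 1), (2, 2), (2, 3), (5, 0), (5, 1), (5, 2), (5, 3)]
Unfold 3 (reflect across h@8): 16 holes -> [(2, 0), (2, 1), (2, 2), (2, 3), (5, 0), (5, 1), (5, 2), (5, 3), (10, 0), (10, 1), (10, 2), (10, 3), (13, 0), (13, 1), (13, 2), (13, 3)]
Unfold 4 (reflect across v@4): 32 holes -> [(2, 0), (2, 1), (2, 2), (2, 3), (2, 4), (2, 5), (2, 6), (2, 7), (5, 0), (5, 1), (5, 2), (5, 3), (5, 4), (5, 5), (5, 6), (5, 7), (10, 0), (10, 1), (10, 2), (10, 3), (10, 4), (10, 5), (10, 6), (10, 7), (13, 0), (13, 1), (13, 2), (13, 3), (13, 4), (13, 5), (13, 6), (13, 7)]

Answer: ........
........
OOOOOOOO
........
........
OOOOOOOO
........
........
........
........
OOOOOOOO
........
........
OOOOOOOO
........
........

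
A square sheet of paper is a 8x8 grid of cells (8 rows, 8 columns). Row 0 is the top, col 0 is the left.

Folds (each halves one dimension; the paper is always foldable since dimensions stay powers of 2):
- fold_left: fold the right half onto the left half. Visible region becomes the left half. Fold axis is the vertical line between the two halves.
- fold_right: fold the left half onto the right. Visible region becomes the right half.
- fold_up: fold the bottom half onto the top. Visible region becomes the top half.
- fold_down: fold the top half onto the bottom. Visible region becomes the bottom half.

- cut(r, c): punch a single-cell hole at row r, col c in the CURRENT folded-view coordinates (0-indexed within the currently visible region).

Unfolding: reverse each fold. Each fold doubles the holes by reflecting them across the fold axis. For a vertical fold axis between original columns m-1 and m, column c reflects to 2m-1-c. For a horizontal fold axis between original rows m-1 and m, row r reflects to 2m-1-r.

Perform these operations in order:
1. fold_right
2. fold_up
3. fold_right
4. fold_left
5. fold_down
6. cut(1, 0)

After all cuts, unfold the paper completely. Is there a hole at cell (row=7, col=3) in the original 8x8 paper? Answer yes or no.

Answer: yes

Derivation:
Op 1 fold_right: fold axis v@4; visible region now rows[0,8) x cols[4,8) = 8x4
Op 2 fold_up: fold axis h@4; visible region now rows[0,4) x cols[4,8) = 4x4
Op 3 fold_right: fold axis v@6; visible region now rows[0,4) x cols[6,8) = 4x2
Op 4 fold_left: fold axis v@7; visible region now rows[0,4) x cols[6,7) = 4x1
Op 5 fold_down: fold axis h@2; visible region now rows[2,4) x cols[6,7) = 2x1
Op 6 cut(1, 0): punch at orig (3,6); cuts so far [(3, 6)]; region rows[2,4) x cols[6,7) = 2x1
Unfold 1 (reflect across h@2): 2 holes -> [(0, 6), (3, 6)]
Unfold 2 (reflect across v@7): 4 holes -> [(0, 6), (0, 7), (3, 6), (3, 7)]
Unfold 3 (reflect across v@6): 8 holes -> [(0, 4), (0, 5), (0, 6), (0, 7), (3, 4), (3, 5), (3, 6), (3, 7)]
Unfold 4 (reflect across h@4): 16 holes -> [(0, 4), (0, 5), (0, 6), (0, 7), (3, 4), (3, 5), (3, 6), (3, 7), (4, 4), (4, 5), (4, 6), (4, 7), (7, 4), (7, 5), (7, 6), (7, 7)]
Unfold 5 (reflect across v@4): 32 holes -> [(0, 0), (0, 1), (0, 2), (0, 3), (0, 4), (0, 5), (0, 6), (0, 7), (3, 0), (3, 1), (3, 2), (3, 3), (3, 4), (3, 5), (3, 6), (3, 7), (4, 0), (4, 1), (4, 2), (4, 3), (4, 4), (4, 5), (4, 6), (4, 7), (7, 0), (7, 1), (7, 2), (7, 3), (7, 4), (7, 5), (7, 6), (7, 7)]
Holes: [(0, 0), (0, 1), (0, 2), (0, 3), (0, 4), (0, 5), (0, 6), (0, 7), (3, 0), (3, 1), (3, 2), (3, 3), (3, 4), (3, 5), (3, 6), (3, 7), (4, 0), (4, 1), (4, 2), (4, 3), (4, 4), (4, 5), (4, 6), (4, 7), (7, 0), (7, 1), (7, 2), (7, 3), (7, 4), (7, 5), (7, 6), (7, 7)]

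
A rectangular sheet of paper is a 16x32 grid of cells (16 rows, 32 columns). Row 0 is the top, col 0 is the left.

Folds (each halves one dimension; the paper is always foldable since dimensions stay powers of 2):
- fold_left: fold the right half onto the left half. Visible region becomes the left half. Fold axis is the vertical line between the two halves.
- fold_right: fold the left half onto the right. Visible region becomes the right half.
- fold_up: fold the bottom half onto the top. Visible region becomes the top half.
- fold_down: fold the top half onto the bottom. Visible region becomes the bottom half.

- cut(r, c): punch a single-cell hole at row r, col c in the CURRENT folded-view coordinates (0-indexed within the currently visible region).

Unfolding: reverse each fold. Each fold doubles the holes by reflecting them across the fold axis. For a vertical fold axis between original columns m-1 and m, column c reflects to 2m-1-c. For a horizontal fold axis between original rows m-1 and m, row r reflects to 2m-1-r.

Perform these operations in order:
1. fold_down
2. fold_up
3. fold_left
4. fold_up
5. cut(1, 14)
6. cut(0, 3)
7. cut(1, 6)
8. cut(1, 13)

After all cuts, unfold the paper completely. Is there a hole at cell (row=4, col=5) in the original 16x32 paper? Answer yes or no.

Op 1 fold_down: fold axis h@8; visible region now rows[8,16) x cols[0,32) = 8x32
Op 2 fold_up: fold axis h@12; visible region now rows[8,12) x cols[0,32) = 4x32
Op 3 fold_left: fold axis v@16; visible region now rows[8,12) x cols[0,16) = 4x16
Op 4 fold_up: fold axis h@10; visible region now rows[8,10) x cols[0,16) = 2x16
Op 5 cut(1, 14): punch at orig (9,14); cuts so far [(9, 14)]; region rows[8,10) x cols[0,16) = 2x16
Op 6 cut(0, 3): punch at orig (8,3); cuts so far [(8, 3), (9, 14)]; region rows[8,10) x cols[0,16) = 2x16
Op 7 cut(1, 6): punch at orig (9,6); cuts so far [(8, 3), (9, 6), (9, 14)]; region rows[8,10) x cols[0,16) = 2x16
Op 8 cut(1, 13): punch at orig (9,13); cuts so far [(8, 3), (9, 6), (9, 13), (9, 14)]; region rows[8,10) x cols[0,16) = 2x16
Unfold 1 (reflect across h@10): 8 holes -> [(8, 3), (9, 6), (9, 13), (9, 14), (10, 6), (10, 13), (10, 14), (11, 3)]
Unfold 2 (reflect across v@16): 16 holes -> [(8, 3), (8, 28), (9, 6), (9, 13), (9, 14), (9, 17), (9, 18), (9, 25), (10, 6), (10, 13), (10, 14), (10, 17), (10, 18), (10, 25), (11, 3), (11, 28)]
Unfold 3 (reflect across h@12): 32 holes -> [(8, 3), (8, 28), (9, 6), (9, 13), (9, 14), (9, 17), (9, 18), (9, 25), (10, 6), (10, 13), (10, 14), (10, 17), (10, 18), (10, 25), (11, 3), (11, 28), (12, 3), (12, 28), (13, 6), (13, 13), (13, 14), (13, 17), (13, 18), (13, 25), (14, 6), (14, 13), (14, 14), (14, 17), (14, 18), (14, 25), (15, 3), (15, 28)]
Unfold 4 (reflect across h@8): 64 holes -> [(0, 3), (0, 28), (1, 6), (1, 13), (1, 14), (1, 17), (1, 18), (1, 25), (2, 6), (2, 13), (2, 14), (2, 17), (2, 18), (2, 25), (3, 3), (3, 28), (4, 3), (4, 28), (5, 6), (5, 13), (5, 14), (5, 17), (5, 18), (5, 25), (6, 6), (6, 13), (6, 14), (6, 17), (6, 18), (6, 25), (7, 3), (7, 28), (8, 3), (8, 28), (9, 6), (9, 13), (9, 14), (9, 17), (9, 18), (9, 25), (10, 6), (10, 13), (10, 14), (10, 17), (10, 18), (10, 25), (11, 3), (11, 28), (12, 3), (12, 28), (13, 6), (13, 13), (13, 14), (13, 17), (13, 18), (13, 25), (14, 6), (14, 13), (14, 14), (14, 17), (14, 18), (14, 25), (15, 3), (15, 28)]
Holes: [(0, 3), (0, 28), (1, 6), (1, 13), (1, 14), (1, 17), (1, 18), (1, 25), (2, 6), (2, 13), (2, 14), (2, 17), (2, 18), (2, 25), (3, 3), (3, 28), (4, 3), (4, 28), (5, 6), (5, 13), (5, 14), (5, 17), (5, 18), (5, 25), (6, 6), (6, 13), (6, 14), (6, 17), (6, 18), (6, 25), (7, 3), (7, 28), (8, 3), (8, 28), (9, 6), (9, 13), (9, 14), (9, 17), (9, 18), (9, 25), (10, 6), (10, 13), (10, 14), (10, 17), (10, 18), (10, 25), (11, 3), (11, 28), (12, 3), (12, 28), (13, 6), (13, 13), (13, 14), (13, 17), (13, 18), (13, 25), (14, 6), (14, 13), (14, 14), (14, 17), (14, 18), (14, 25), (15, 3), (15, 28)]

Answer: no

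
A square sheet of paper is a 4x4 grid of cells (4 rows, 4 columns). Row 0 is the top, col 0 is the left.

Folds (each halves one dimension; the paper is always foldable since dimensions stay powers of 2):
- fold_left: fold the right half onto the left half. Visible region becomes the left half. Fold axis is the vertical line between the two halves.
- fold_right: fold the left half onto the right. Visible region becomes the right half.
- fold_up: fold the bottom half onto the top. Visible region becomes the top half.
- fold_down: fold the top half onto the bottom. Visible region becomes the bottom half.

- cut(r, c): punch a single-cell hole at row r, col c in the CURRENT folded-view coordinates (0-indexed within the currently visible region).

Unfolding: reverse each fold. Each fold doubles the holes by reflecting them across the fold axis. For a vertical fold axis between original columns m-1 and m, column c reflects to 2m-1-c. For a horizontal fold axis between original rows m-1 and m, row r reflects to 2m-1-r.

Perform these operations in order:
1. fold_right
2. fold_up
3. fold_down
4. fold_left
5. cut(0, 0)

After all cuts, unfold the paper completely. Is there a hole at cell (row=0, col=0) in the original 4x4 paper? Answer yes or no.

Op 1 fold_right: fold axis v@2; visible region now rows[0,4) x cols[2,4) = 4x2
Op 2 fold_up: fold axis h@2; visible region now rows[0,2) x cols[2,4) = 2x2
Op 3 fold_down: fold axis h@1; visible region now rows[1,2) x cols[2,4) = 1x2
Op 4 fold_left: fold axis v@3; visible region now rows[1,2) x cols[2,3) = 1x1
Op 5 cut(0, 0): punch at orig (1,2); cuts so far [(1, 2)]; region rows[1,2) x cols[2,3) = 1x1
Unfold 1 (reflect across v@3): 2 holes -> [(1, 2), (1, 3)]
Unfold 2 (reflect across h@1): 4 holes -> [(0, 2), (0, 3), (1, 2), (1, 3)]
Unfold 3 (reflect across h@2): 8 holes -> [(0, 2), (0, 3), (1, 2), (1, 3), (2, 2), (2, 3), (3, 2), (3, 3)]
Unfold 4 (reflect across v@2): 16 holes -> [(0, 0), (0, 1), (0, 2), (0, 3), (1, 0), (1, 1), (1, 2), (1, 3), (2, 0), (2, 1), (2, 2), (2, 3), (3, 0), (3, 1), (3, 2), (3, 3)]
Holes: [(0, 0), (0, 1), (0, 2), (0, 3), (1, 0), (1, 1), (1, 2), (1, 3), (2, 0), (2, 1), (2, 2), (2, 3), (3, 0), (3, 1), (3, 2), (3, 3)]

Answer: yes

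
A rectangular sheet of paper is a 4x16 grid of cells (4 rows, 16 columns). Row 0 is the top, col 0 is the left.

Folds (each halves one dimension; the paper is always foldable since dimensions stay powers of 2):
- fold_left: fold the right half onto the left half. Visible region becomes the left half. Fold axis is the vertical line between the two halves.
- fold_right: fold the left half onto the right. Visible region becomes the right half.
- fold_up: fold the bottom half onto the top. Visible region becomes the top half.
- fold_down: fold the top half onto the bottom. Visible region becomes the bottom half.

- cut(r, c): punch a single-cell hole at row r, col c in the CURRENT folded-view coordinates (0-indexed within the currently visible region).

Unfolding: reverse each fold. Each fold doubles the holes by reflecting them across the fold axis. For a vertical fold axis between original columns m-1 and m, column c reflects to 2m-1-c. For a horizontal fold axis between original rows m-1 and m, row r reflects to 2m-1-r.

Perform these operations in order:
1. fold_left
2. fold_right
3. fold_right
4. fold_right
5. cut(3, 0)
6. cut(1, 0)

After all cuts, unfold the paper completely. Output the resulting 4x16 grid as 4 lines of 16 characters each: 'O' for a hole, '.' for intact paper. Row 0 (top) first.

Op 1 fold_left: fold axis v@8; visible region now rows[0,4) x cols[0,8) = 4x8
Op 2 fold_right: fold axis v@4; visible region now rows[0,4) x cols[4,8) = 4x4
Op 3 fold_right: fold axis v@6; visible region now rows[0,4) x cols[6,8) = 4x2
Op 4 fold_right: fold axis v@7; visible region now rows[0,4) x cols[7,8) = 4x1
Op 5 cut(3, 0): punch at orig (3,7); cuts so far [(3, 7)]; region rows[0,4) x cols[7,8) = 4x1
Op 6 cut(1, 0): punch at orig (1,7); cuts so far [(1, 7), (3, 7)]; region rows[0,4) x cols[7,8) = 4x1
Unfold 1 (reflect across v@7): 4 holes -> [(1, 6), (1, 7), (3, 6), (3, 7)]
Unfold 2 (reflect across v@6): 8 holes -> [(1, 4), (1, 5), (1, 6), (1, 7), (3, 4), (3, 5), (3, 6), (3, 7)]
Unfold 3 (reflect across v@4): 16 holes -> [(1, 0), (1, 1), (1, 2), (1, 3), (1, 4), (1, 5), (1, 6), (1, 7), (3, 0), (3, 1), (3, 2), (3, 3), (3, 4), (3, 5), (3, 6), (3, 7)]
Unfold 4 (reflect across v@8): 32 holes -> [(1, 0), (1, 1), (1, 2), (1, 3), (1, 4), (1, 5), (1, 6), (1, 7), (1, 8), (1, 9), (1, 10), (1, 11), (1, 12), (1, 13), (1, 14), (1, 15), (3, 0), (3, 1), (3, 2), (3, 3), (3, 4), (3, 5), (3, 6), (3, 7), (3, 8), (3, 9), (3, 10), (3, 11), (3, 12), (3, 13), (3, 14), (3, 15)]

Answer: ................
OOOOOOOOOOOOOOOO
................
OOOOOOOOOOOOOOOO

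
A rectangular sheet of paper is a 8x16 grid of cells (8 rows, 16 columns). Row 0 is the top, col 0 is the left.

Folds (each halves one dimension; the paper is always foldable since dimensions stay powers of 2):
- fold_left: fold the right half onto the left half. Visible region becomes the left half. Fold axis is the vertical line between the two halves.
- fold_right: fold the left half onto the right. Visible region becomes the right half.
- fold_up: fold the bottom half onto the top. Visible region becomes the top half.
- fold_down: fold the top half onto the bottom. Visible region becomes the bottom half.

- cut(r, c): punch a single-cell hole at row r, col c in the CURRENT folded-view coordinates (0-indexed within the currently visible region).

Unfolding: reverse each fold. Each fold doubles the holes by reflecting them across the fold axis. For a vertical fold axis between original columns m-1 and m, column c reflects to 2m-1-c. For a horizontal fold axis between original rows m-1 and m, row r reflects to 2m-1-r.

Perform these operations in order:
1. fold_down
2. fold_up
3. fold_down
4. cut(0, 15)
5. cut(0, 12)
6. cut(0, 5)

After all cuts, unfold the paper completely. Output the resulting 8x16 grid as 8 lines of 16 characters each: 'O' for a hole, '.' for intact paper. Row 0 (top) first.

Op 1 fold_down: fold axis h@4; visible region now rows[4,8) x cols[0,16) = 4x16
Op 2 fold_up: fold axis h@6; visible region now rows[4,6) x cols[0,16) = 2x16
Op 3 fold_down: fold axis h@5; visible region now rows[5,6) x cols[0,16) = 1x16
Op 4 cut(0, 15): punch at orig (5,15); cuts so far [(5, 15)]; region rows[5,6) x cols[0,16) = 1x16
Op 5 cut(0, 12): punch at orig (5,12); cuts so far [(5, 12), (5, 15)]; region rows[5,6) x cols[0,16) = 1x16
Op 6 cut(0, 5): punch at orig (5,5); cuts so far [(5, 5), (5, 12), (5, 15)]; region rows[5,6) x cols[0,16) = 1x16
Unfold 1 (reflect across h@5): 6 holes -> [(4, 5), (4, 12), (4, 15), (5, 5), (5, 12), (5, 15)]
Unfold 2 (reflect across h@6): 12 holes -> [(4, 5), (4, 12), (4, 15), (5, 5), (5, 12), (5, 15), (6, 5), (6, 12), (6, 15), (7, 5), (7, 12), (7, 15)]
Unfold 3 (reflect across h@4): 24 holes -> [(0, 5), (0, 12), (0, 15), (1, 5), (1, 12), (1, 15), (2, 5), (2, 12), (2, 15), (3, 5), (3, 12), (3, 15), (4, 5), (4, 12), (4, 15), (5, 5), (5, 12), (5, 15), (6, 5), (6, 12), (6, 15), (7, 5), (7, 12), (7, 15)]

Answer: .....O......O..O
.....O......O..O
.....O......O..O
.....O......O..O
.....O......O..O
.....O......O..O
.....O......O..O
.....O......O..O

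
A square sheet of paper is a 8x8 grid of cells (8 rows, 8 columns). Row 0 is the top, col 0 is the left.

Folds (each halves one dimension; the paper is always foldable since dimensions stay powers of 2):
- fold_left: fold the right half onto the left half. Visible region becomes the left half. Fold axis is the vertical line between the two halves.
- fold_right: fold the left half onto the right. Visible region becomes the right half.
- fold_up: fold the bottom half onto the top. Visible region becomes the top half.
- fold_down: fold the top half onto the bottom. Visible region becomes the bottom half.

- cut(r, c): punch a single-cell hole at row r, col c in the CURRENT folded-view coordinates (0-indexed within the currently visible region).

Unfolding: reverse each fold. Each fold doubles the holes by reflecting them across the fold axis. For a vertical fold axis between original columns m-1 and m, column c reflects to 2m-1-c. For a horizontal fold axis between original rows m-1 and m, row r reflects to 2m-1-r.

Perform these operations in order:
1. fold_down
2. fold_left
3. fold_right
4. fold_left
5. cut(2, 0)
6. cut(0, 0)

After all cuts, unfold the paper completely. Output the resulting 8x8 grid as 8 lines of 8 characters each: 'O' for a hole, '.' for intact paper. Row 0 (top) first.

Answer: ........
OOOOOOOO
........
OOOOOOOO
OOOOOOOO
........
OOOOOOOO
........

Derivation:
Op 1 fold_down: fold axis h@4; visible region now rows[4,8) x cols[0,8) = 4x8
Op 2 fold_left: fold axis v@4; visible region now rows[4,8) x cols[0,4) = 4x4
Op 3 fold_right: fold axis v@2; visible region now rows[4,8) x cols[2,4) = 4x2
Op 4 fold_left: fold axis v@3; visible region now rows[4,8) x cols[2,3) = 4x1
Op 5 cut(2, 0): punch at orig (6,2); cuts so far [(6, 2)]; region rows[4,8) x cols[2,3) = 4x1
Op 6 cut(0, 0): punch at orig (4,2); cuts so far [(4, 2), (6, 2)]; region rows[4,8) x cols[2,3) = 4x1
Unfold 1 (reflect across v@3): 4 holes -> [(4, 2), (4, 3), (6, 2), (6, 3)]
Unfold 2 (reflect across v@2): 8 holes -> [(4, 0), (4, 1), (4, 2), (4, 3), (6, 0), (6, 1), (6, 2), (6, 3)]
Unfold 3 (reflect across v@4): 16 holes -> [(4, 0), (4, 1), (4, 2), (4, 3), (4, 4), (4, 5), (4, 6), (4, 7), (6, 0), (6, 1), (6, 2), (6, 3), (6, 4), (6, 5), (6, 6), (6, 7)]
Unfold 4 (reflect across h@4): 32 holes -> [(1, 0), (1, 1), (1, 2), (1, 3), (1, 4), (1, 5), (1, 6), (1, 7), (3, 0), (3, 1), (3, 2), (3, 3), (3, 4), (3, 5), (3, 6), (3, 7), (4, 0), (4, 1), (4, 2), (4, 3), (4, 4), (4, 5), (4, 6), (4, 7), (6, 0), (6, 1), (6, 2), (6, 3), (6, 4), (6, 5), (6, 6), (6, 7)]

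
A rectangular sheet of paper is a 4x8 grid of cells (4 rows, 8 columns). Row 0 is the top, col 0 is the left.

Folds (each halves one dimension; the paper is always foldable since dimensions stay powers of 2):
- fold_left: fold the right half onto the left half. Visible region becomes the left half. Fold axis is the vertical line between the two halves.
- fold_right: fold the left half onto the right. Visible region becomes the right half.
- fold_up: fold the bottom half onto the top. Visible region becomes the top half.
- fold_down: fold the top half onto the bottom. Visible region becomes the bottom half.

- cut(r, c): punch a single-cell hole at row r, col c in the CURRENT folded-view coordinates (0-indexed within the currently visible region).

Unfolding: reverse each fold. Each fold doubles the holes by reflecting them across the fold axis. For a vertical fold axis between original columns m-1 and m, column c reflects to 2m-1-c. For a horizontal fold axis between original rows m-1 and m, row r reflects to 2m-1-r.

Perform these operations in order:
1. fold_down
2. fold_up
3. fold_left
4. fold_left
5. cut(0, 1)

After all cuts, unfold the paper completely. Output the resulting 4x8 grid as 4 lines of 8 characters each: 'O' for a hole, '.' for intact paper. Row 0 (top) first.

Answer: .OO..OO.
.OO..OO.
.OO..OO.
.OO..OO.

Derivation:
Op 1 fold_down: fold axis h@2; visible region now rows[2,4) x cols[0,8) = 2x8
Op 2 fold_up: fold axis h@3; visible region now rows[2,3) x cols[0,8) = 1x8
Op 3 fold_left: fold axis v@4; visible region now rows[2,3) x cols[0,4) = 1x4
Op 4 fold_left: fold axis v@2; visible region now rows[2,3) x cols[0,2) = 1x2
Op 5 cut(0, 1): punch at orig (2,1); cuts so far [(2, 1)]; region rows[2,3) x cols[0,2) = 1x2
Unfold 1 (reflect across v@2): 2 holes -> [(2, 1), (2, 2)]
Unfold 2 (reflect across v@4): 4 holes -> [(2, 1), (2, 2), (2, 5), (2, 6)]
Unfold 3 (reflect across h@3): 8 holes -> [(2, 1), (2, 2), (2, 5), (2, 6), (3, 1), (3, 2), (3, 5), (3, 6)]
Unfold 4 (reflect across h@2): 16 holes -> [(0, 1), (0, 2), (0, 5), (0, 6), (1, 1), (1, 2), (1, 5), (1, 6), (2, 1), (2, 2), (2, 5), (2, 6), (3, 1), (3, 2), (3, 5), (3, 6)]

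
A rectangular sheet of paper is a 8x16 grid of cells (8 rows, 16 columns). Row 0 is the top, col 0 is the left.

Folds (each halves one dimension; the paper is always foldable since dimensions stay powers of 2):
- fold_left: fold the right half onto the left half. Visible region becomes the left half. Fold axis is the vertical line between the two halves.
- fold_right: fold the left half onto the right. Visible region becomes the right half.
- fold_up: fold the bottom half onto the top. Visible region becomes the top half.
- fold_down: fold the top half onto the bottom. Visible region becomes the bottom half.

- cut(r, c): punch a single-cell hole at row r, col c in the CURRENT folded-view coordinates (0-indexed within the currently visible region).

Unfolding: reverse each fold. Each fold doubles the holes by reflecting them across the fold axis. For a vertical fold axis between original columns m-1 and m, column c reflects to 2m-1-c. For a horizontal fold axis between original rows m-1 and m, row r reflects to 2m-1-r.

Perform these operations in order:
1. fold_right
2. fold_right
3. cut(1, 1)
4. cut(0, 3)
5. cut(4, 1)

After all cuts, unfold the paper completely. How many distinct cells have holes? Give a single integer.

Op 1 fold_right: fold axis v@8; visible region now rows[0,8) x cols[8,16) = 8x8
Op 2 fold_right: fold axis v@12; visible region now rows[0,8) x cols[12,16) = 8x4
Op 3 cut(1, 1): punch at orig (1,13); cuts so far [(1, 13)]; region rows[0,8) x cols[12,16) = 8x4
Op 4 cut(0, 3): punch at orig (0,15); cuts so far [(0, 15), (1, 13)]; region rows[0,8) x cols[12,16) = 8x4
Op 5 cut(4, 1): punch at orig (4,13); cuts so far [(0, 15), (1, 13), (4, 13)]; region rows[0,8) x cols[12,16) = 8x4
Unfold 1 (reflect across v@12): 6 holes -> [(0, 8), (0, 15), (1, 10), (1, 13), (4, 10), (4, 13)]
Unfold 2 (reflect across v@8): 12 holes -> [(0, 0), (0, 7), (0, 8), (0, 15), (1, 2), (1, 5), (1, 10), (1, 13), (4, 2), (4, 5), (4, 10), (4, 13)]

Answer: 12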